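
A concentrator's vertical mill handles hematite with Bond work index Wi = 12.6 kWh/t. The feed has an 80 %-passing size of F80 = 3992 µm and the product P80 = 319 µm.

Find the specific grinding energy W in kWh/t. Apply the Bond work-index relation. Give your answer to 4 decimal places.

W = 5.0604 kWh/t

Bond: W = 10·Wi·(1/√P80 − 1/√F80)
1/√319 = 0.055989;  1/√3992 = 0.015827
W = 10·12.6·(0.055989 − 0.015827) = 5.0604 kWh/t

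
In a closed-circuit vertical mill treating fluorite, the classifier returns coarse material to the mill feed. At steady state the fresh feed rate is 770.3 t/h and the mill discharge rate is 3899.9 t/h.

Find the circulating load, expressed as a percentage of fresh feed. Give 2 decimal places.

CL = 406.28 %

Steady state: M = F + R.
R = M − F = 3899.9 − 770.3 = 3129.6 t/h
CL = 100·R/F = 100·3129.6/770.3 = 406.28 %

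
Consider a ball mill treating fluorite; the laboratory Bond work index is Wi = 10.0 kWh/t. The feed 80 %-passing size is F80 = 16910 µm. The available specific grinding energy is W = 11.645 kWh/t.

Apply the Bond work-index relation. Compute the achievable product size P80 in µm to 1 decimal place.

W = 10 Wi (1/√P80 − 1/√F80)  [Bond]
⇒ 1/√P80 = W/(10·Wi) + 1/√F80
  = 11.6450/(10·10.0) + 1/√16910 = 0.116450 + 0.007690 = 0.124140
P80 = (1/0.124140)² = 8.0554² = 64.89 µm

P80 = 64.9 µm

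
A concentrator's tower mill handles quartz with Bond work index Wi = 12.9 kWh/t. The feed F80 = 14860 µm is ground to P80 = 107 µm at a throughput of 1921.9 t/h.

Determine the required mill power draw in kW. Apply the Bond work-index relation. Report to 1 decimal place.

W_Bond = 10·Wi·(1/√P₈₀ − 1/√F₈₀)
W = 10·12.9·(1/√107 − 1/√14860) = 10·12.9·(0.088470) = 11.4127 kWh/t
Mill draw = 11.4127 × 1921.9 = 21934.0 kW

P = 21934.0 kW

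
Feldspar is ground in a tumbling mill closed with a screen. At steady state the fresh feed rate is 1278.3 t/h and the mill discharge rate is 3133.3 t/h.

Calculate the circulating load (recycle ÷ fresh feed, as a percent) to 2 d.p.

Discharge = new feed + return, hence
R = M − F = 3133.3 − 1278.3 = 1855.0 t/h
CL = 100·R/F = 100·1855.0/1278.3 = 145.11 %

CL = 145.11 %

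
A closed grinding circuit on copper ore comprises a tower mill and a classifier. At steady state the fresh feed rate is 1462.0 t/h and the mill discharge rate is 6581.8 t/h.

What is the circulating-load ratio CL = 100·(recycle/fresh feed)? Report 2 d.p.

CL = 350.19 %

Steady state: M = F + R.
R = M − F = 6581.8 − 1462.0 = 5119.8 t/h
CL = 100·R/F = 100·5119.8/1462.0 = 350.19 %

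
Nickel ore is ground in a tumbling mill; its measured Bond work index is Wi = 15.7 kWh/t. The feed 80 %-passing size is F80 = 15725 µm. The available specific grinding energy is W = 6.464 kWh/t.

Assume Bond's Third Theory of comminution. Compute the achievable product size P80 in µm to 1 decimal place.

P80 = 414.0 µm

Bond: W = 10·Wi·(1/√P80 − 1/√F80)
1/√P80 = 1/√F80 + W/(10·Wi)
  = 6.4640/(10·15.7) + 1/√15725 = 0.041172 + 0.007975 = 0.049146
P80 = (1/0.049146)² = 20.3473² = 414.01 µm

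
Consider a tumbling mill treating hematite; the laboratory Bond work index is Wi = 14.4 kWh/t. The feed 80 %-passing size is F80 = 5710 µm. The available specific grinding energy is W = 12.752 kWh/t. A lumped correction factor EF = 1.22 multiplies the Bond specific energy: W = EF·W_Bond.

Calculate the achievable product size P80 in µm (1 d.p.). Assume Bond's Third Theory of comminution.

P80 = 135.8 µm

W = 10·Wi·[P80^(−½) − F80^(−½)]
W_Bond = W / EF = 12.752 / 1.22 = 10.4525 kWh/t
1/√P80 = 1/√F80 + W_Bond/(10·Wi)
  = 10.4525/(10·14.4) + 1/√5710 = 0.072587 + 0.013234 = 0.085820
P80 = (1/0.085820)² = 11.6523² = 135.78 µm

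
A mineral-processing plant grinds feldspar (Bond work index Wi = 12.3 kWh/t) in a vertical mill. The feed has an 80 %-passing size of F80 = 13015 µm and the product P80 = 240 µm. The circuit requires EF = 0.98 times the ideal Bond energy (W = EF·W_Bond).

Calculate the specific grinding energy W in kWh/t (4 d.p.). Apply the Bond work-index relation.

W = 6.7242 kWh/t

W = 10 Wi (P80^-0.5 − F80^-0.5)
1/√240 = 0.064550;  1/√13015 = 0.008766
W = 10·12.3·(0.064550 − 0.008766) = 6.8615 kWh/t
W_actual = 0.98 × 6.8615 = 6.7242 kWh/t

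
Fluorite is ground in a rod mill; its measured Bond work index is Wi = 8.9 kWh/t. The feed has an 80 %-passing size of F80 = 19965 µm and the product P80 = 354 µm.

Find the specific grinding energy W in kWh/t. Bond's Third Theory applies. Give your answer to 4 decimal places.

W = 10 Wi / √P80 − 10 Wi / √F80
1/√354 = 0.053149;  1/√19965 = 0.007077
W = 10·8.9·(0.053149 − 0.007077) = 4.1004 kWh/t

W = 4.1004 kWh/t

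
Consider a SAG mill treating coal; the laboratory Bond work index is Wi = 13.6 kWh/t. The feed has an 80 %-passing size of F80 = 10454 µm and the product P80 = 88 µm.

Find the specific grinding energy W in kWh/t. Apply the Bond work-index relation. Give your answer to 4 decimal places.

W = 13.1675 kWh/t

W = 10 Wi (1/√P80 − 1/√F80)  [Bond]
1/√88 = 0.106600;  1/√10454 = 0.009780
W = 10·13.6·(0.106600 − 0.009780) = 13.1675 kWh/t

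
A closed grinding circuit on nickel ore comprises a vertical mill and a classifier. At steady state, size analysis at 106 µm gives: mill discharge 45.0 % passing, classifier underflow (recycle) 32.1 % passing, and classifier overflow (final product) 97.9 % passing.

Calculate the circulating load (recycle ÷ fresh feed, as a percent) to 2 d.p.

CL = 410.08 %

Let r = R/F. Size balance at 106 µm:
d + r·d = r·u + o → r(d−u) = o−d
r = (97.9 − 45.0)/(45.0 − 32.1) = 52.9/12.9 = 4.1008
CL = 100·r = 410.08 %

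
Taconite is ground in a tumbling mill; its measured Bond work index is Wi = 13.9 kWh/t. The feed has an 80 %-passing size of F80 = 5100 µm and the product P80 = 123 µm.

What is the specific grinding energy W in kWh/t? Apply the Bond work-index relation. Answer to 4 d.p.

W = 10·Wi·(P80^(-½) − F80^(-½))
1/√123 = 0.090167;  1/√5100 = 0.014003
W = 10·13.9·(0.090167 − 0.014003) = 10.5868 kWh/t

W = 10.5868 kWh/t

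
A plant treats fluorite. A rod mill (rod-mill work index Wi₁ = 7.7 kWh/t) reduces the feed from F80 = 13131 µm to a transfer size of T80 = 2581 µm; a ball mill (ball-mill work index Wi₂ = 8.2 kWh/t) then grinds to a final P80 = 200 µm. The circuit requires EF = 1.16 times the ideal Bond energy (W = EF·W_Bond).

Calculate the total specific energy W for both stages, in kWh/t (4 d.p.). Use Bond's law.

Bond: W = 10·Wi·(1/√P80 − 1/√F80)
Stage 1 (13131→2581 µm, Wi₁=7.7): W₁ = 10·7.7·(0.019684 − 0.008727) = 0.8437 kWh/t
Stage 2 (2581→200 µm, Wi₂=8.2): W₂ = 10·8.2·(0.070711 − 0.019684) = 4.1842 kWh/t
W = W₁ + W₂ = 0.8437 + 4.1842 = 5.0279 kWh/t
Corrected W = EF·W_Bond = 1.16·5.0279 = 5.8324 kWh/t

W = 5.8324 kWh/t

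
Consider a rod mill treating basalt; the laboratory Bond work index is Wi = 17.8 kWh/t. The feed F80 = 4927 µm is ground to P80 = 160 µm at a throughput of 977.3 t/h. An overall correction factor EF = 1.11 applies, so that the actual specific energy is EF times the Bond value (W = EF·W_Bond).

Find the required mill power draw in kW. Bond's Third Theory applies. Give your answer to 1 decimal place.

P = 12514.6 kW

W = 10 Wi (P80^-0.5 − F80^-0.5)
W = 10·17.8·(1/√160 − 1/√4927) = 10·17.8·(0.064810) = 11.5363 kWh/t
Corrected W = EF·W_Bond = 1.11·11.5363 = 12.8052 kWh/t
P = W·T = 12.8052·977.3 = 12514.6 kW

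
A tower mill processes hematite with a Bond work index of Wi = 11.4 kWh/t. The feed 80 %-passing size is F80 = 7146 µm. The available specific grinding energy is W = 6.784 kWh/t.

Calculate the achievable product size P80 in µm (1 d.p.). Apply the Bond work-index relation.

P80 = 196.5 µm

W = 10 Wi (P80^-0.5 − F80^-0.5)
1/√P80 = 1/√F80 + W/(10·Wi)
  = 6.7840/(10·11.4) + 1/√7146 = 0.059509 + 0.011830 = 0.071338
P80 = (1/0.071338)² = 14.0177² = 196.50 µm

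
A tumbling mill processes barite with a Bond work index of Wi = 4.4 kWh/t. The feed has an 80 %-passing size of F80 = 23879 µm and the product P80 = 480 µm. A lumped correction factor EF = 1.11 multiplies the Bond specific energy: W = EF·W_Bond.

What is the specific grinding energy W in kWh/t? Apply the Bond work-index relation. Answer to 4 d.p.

W = 1.9132 kWh/t

W = 10 Wi (1/√P80 − 1/√F80)  [Bond]
1/√480 = 0.045644;  1/√23879 = 0.006471
W = 10·4.4·(0.045644 − 0.006471) = 1.7236 kWh/t
Corrected W = EF·W_Bond = 1.11·1.7236 = 1.9132 kWh/t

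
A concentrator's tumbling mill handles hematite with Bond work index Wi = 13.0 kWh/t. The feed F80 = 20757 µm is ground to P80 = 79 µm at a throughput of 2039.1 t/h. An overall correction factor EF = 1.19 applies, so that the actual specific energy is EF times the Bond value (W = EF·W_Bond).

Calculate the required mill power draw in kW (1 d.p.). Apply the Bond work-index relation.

P = 33301.3 kW

W = 10·Wi·[P80^(−½) − F80^(−½)]
W = 10·13.0·(1/√79 − 1/√20757) = 10·13.0·(0.105568) = 13.7238 kWh/t
Apply correction: 13.7238 × 1.19 = 16.3313 kWh/t
Mill draw = 16.3313 × 2039.1 = 33301.3 kW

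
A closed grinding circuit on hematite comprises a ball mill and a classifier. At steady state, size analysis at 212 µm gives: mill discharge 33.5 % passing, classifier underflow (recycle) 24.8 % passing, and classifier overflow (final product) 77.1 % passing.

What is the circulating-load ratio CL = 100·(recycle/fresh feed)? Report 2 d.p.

Classifier node, passing 212 µm:
Fd + Rd = Ru + Fo ⇒ R/F = (o−d)/(d−u)
r = (77.1 − 33.5)/(33.5 − 24.8) = 43.6/8.7 = 5.0115
CL = 100·r = 501.15 %

CL = 501.15 %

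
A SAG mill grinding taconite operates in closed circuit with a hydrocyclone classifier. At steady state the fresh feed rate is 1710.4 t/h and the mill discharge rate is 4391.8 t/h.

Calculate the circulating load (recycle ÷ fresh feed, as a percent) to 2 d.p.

Mill node: discharge = fresh + recycle.
R = M − F = 4391.8 − 1710.4 = 2681.4 t/h
CL = 100·R/F = 100·2681.4/1710.4 = 156.77 %

CL = 156.77 %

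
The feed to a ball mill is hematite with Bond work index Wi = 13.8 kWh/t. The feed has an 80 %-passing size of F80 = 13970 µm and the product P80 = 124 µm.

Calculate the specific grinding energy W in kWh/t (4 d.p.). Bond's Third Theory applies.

W = 11.2252 kWh/t

W = 10 Wi / √P80 − 10 Wi / √F80
1/√124 = 0.089803;  1/√13970 = 0.008461
W = 10·13.8·(0.089803 − 0.008461) = 11.2252 kWh/t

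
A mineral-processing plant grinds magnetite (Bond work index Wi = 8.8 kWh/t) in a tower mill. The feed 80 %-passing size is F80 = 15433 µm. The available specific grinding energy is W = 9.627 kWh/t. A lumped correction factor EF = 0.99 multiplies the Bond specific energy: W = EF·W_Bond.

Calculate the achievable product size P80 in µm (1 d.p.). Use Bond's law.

W_Bond = 10·Wi·(1/√P₈₀ − 1/√F₈₀)
W_Bond = W / EF = 9.627 / 0.99 = 9.7242 kWh/t
P80^(−½) = W_Bond/(10 Wi) + F80^(−½)
  = 9.7242/(10·8.8) + 1/√15433 = 0.110503 + 0.008050 = 0.118552
P80 = (1/0.118552)² = 8.4351² = 71.15 µm

P80 = 71.2 µm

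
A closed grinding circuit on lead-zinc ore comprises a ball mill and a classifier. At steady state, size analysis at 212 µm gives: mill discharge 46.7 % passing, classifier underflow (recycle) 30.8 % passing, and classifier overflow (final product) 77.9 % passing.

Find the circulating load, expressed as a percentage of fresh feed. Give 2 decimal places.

CL = 196.23 %

Let r = R/F. Size balance at 212 µm:
(1+r)d = ru + o → r = (o−d)/(d−u)
r = (77.9 − 46.7)/(46.7 − 30.8) = 31.2/15.9 = 1.9623
CL = 100·r = 196.23 %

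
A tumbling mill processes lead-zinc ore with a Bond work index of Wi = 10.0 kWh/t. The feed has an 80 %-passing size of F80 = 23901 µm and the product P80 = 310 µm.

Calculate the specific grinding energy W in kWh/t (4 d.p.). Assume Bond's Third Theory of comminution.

W = 10 Wi / √P80 − 10 Wi / √F80
1/√310 = 0.056796;  1/√23901 = 0.006468
W = 10·10.0·(0.056796 − 0.006468) = 5.0328 kWh/t

W = 5.0328 kWh/t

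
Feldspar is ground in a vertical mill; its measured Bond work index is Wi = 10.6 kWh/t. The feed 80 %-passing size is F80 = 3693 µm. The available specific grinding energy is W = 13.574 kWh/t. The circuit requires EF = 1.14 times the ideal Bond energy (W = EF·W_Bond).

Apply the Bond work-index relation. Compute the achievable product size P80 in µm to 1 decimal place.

P80 = 60.3 µm

W = 10 Wi (1/√P80 − 1/√F80)  [Bond]
W_Bond = W / EF = 13.574 / 1.14 = 11.9070 kWh/t
⇒ 1/√P80 = W_Bond/(10 Wi) + 1/√F80
  = 11.9070/(10·10.6) + 1/√3693 = 0.112330 + 0.016455 = 0.128786
P80 = (1/0.128786)² = 7.7648² = 60.29 µm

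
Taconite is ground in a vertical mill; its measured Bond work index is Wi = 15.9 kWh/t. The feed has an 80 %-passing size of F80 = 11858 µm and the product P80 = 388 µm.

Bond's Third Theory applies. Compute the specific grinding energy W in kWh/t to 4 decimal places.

W = 10·Wi·[P80^(−½) − F80^(−½)]
1/√388 = 0.050767;  1/√11858 = 0.009183
W = 10·15.9·(0.050767 − 0.009183) = 6.6119 kWh/t

W = 6.6119 kWh/t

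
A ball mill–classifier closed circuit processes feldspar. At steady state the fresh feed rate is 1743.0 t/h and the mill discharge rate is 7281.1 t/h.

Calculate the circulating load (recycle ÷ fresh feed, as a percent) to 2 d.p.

CL = 317.73 %

Mill node: discharge = fresh + recycle.
R = M − F = 7281.1 − 1743.0 = 5538.1 t/h
CL = 100·R/F = 100·5538.1/1743.0 = 317.73 %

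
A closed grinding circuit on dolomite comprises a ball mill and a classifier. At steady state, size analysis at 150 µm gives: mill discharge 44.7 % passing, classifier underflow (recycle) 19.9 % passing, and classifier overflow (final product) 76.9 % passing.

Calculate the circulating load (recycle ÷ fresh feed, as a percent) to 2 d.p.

Classifier node, passing 150 µm:
d + r·d = r·u + o → r(d−u) = o−d
r = (76.9 − 44.7)/(44.7 − 19.9) = 32.2/24.8 = 1.2984
CL = 100·r = 129.84 %

CL = 129.84 %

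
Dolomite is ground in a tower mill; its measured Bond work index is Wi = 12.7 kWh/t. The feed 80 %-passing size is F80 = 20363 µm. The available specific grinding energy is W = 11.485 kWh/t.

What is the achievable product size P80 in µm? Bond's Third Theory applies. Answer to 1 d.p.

W = 10·Wi·(P80^(-½) − F80^(-½))
⇒ 1/√P80 = W/(10·Wi) + 1/√F80
  = 11.4850/(10·12.7) + 1/√20363 = 0.090433 + 0.007008 = 0.097441
P80 = (1/0.097441)² = 10.2626² = 105.32 µm

P80 = 105.3 µm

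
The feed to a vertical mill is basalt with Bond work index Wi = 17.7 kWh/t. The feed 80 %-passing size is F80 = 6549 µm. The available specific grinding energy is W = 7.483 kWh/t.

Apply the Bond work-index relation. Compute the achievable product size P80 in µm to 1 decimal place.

P80 = 335.0 µm

W = 10·Wi·[P80^(−½) − F80^(−½)]
1/√P80 = 1/√F80 + W/(10·Wi)
  = 7.4830/(10·17.7) + 1/√6549 = 0.042277 + 0.012357 = 0.054634
P80 = (1/0.054634)² = 18.3037² = 335.02 µm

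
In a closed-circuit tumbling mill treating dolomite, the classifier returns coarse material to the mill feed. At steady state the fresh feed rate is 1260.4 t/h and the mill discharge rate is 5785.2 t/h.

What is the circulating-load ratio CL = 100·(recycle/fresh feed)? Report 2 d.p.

CL = 359.00 %

Discharge = new feed + return, hence
R = M − F = 5785.2 − 1260.4 = 4524.8 t/h
CL = 100·R/F = 100·4524.8/1260.4 = 359.00 %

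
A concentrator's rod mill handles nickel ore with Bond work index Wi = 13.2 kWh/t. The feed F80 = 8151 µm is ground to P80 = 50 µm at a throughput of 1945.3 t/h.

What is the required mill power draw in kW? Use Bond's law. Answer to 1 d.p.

P = 33470.0 kW

W = 10 Wi (P80^-0.5 − F80^-0.5)
W = 10·13.2·(1/√50 − 1/√8151) = 10·13.2·(0.130345) = 17.2055 kWh/t
P_mill = W·ṁ = 17.2055·1945.3 = 33470.0 kW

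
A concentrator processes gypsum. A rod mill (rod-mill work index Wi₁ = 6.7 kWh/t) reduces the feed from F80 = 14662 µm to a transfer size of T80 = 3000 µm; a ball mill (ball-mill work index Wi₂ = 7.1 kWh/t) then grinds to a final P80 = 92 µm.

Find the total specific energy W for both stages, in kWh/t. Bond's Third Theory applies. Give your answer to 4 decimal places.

W = 10·Wi·(P80^(-½) − F80^(-½))
Stage 1 (14662→3000 µm, Wi₁=6.7): W₁ = 10·6.7·(0.018257 − 0.008259) = 0.6699 kWh/t
Stage 2 (3000→92 µm, Wi₂=7.1): W₂ = 10·7.1·(0.104257 − 0.018257) = 6.1060 kWh/t
W = W₁ + W₂ = 0.6699 + 6.1060 = 6.7759 kWh/t

W = 6.7759 kWh/t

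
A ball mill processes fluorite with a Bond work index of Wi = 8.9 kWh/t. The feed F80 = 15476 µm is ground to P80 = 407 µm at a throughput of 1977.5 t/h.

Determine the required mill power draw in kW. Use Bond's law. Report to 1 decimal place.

W = 10 Wi / √P80 − 10 Wi / √F80
W = 10·8.9·(1/√407 − 1/√15476) = 10·8.9·(0.041530) = 3.6961 kWh/t
P_mill = W·ṁ = 3.6961·1977.5 = 7309.1 kW

P = 7309.1 kW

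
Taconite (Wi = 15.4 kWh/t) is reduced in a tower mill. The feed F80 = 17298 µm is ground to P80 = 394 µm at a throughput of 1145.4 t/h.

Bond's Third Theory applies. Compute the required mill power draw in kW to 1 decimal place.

P = 7545.3 kW

W = 10 Wi / √P80 − 10 Wi / √F80
W = 10·15.4·(1/√394 − 1/√17298) = 10·15.4·(0.042776) = 6.5875 kWh/t
Power = W × throughput = 6.5875 kWh/t × 1145.4 t/h = 7545.3 kW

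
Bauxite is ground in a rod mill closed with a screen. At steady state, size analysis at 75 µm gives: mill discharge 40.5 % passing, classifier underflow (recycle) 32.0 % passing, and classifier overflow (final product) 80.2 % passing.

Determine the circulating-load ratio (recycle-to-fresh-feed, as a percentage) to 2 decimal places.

Mass balance on the −75 µm fraction:
(1+r)d = ru + o → r = (o−d)/(d−u)
r = (80.2 − 40.5)/(40.5 − 32.0) = 39.7/8.5 = 4.6706
CL = 100·r = 467.06 %

CL = 467.06 %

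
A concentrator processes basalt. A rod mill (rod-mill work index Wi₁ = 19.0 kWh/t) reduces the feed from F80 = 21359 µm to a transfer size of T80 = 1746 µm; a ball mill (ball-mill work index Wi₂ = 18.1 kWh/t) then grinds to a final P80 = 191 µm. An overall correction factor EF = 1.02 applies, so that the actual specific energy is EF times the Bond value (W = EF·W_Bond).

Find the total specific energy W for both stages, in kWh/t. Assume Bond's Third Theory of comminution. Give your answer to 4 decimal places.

W = 10 Wi / √P80 − 10 Wi / √F80
Stage 1 (21359→1746 µm, Wi₁=19.0): W₁ = 10·19.0·(0.023932 − 0.006842) = 3.2470 kWh/t
Stage 2 (1746→191 µm, Wi₂=18.1): W₂ = 10·18.1·(0.072357 − 0.023932) = 8.7650 kWh/t
W = W₁ + W₂ = 3.2470 + 8.7650 = 12.0120 kWh/t
Corrected W = EF·W_Bond = 1.02·12.0120 = 12.2523 kWh/t

W = 12.2523 kWh/t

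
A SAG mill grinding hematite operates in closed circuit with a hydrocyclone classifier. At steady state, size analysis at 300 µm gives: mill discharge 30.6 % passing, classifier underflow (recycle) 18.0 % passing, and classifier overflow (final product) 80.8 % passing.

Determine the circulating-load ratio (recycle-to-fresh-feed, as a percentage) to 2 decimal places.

CL = 398.41 %

Let r = R/F. Size balance at 300 µm:
d + r·d = r·u + o → r(d−u) = o−d
r = (80.8 − 30.6)/(30.6 − 18.0) = 50.2/12.6 = 3.9841
CL = 100·r = 398.41 %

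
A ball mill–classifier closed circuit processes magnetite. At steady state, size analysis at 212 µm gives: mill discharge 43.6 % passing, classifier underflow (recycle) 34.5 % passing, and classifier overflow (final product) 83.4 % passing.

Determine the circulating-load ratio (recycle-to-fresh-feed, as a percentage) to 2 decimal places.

CL = 437.36 %

Mass balance on the −212 µm fraction:
(1+r)·d = r·u + o ⇒ r = (o−d)/(d−u)
r = (83.4 − 43.6)/(43.6 − 34.5) = 39.8/9.1 = 4.3736
CL = 100·r = 437.36 %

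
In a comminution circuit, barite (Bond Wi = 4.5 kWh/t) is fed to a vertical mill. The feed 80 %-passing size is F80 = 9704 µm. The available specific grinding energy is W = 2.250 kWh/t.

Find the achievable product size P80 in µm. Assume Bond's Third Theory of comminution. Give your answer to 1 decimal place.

P80 = 276.4 µm

W = 10 Wi (1/√P80 − 1/√F80)  [Bond]
⇒ 1/√P80 = W/(10 Wi) + 1/√F80
  = 2.2500/(10·4.5) + 1/√9704 = 0.050000 + 0.010151 = 0.060151
P80 = (1/0.060151)² = 16.6247² = 276.38 µm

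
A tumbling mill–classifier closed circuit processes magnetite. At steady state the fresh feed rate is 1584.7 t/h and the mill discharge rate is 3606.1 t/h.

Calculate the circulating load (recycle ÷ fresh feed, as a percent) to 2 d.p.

Steady state: M = F + R.
R = M − F = 3606.1 − 1584.7 = 2021.4 t/h
CL = 100·R/F = 100·2021.4/1584.7 = 127.56 %

CL = 127.56 %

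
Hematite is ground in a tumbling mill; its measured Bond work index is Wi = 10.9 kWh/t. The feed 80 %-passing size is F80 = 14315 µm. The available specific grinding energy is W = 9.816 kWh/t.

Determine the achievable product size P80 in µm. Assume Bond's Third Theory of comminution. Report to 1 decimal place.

P80 = 103.3 µm

W = 10 Wi (1/√P80 − 1/√F80)  [Bond]
⇒ 1/√P80 = W/(10 Wi) + 1/√F80
  = 9.8160/(10·10.9) + 1/√14315 = 0.090055 + 0.008358 = 0.098413
P80 = (1/0.098413)² = 10.1613² = 103.25 µm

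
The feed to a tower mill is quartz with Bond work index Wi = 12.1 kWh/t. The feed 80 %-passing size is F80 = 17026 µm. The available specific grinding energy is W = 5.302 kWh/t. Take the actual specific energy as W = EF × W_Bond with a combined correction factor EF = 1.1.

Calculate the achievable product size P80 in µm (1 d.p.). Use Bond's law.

P80 = 443.2 µm

W = 10·Wi·(P80^(-½) − F80^(-½))
W_Bond = W / EF = 5.302 / 1.1 = 4.8200 kWh/t
⇒ 1/√P80 = W_Bond/(10 Wi) + 1/√F80
  = 4.8200/(10·12.1) + 1/√17026 = 0.039835 + 0.007664 = 0.047499
P80 = (1/0.047499)² = 21.0533² = 443.24 µm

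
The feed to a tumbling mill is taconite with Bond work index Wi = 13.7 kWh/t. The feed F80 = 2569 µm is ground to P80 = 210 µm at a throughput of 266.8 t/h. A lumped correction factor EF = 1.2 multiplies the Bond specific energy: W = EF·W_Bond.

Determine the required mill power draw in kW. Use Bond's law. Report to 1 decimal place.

W = 10·Wi·[P80^(−½) − F80^(−½)]
W = 10·13.7·(1/√210 − 1/√2569) = 10·13.7·(0.049277) = 6.7509 kWh/t
W_actual = 1.2 × 6.7509 = 8.1011 kWh/t
Power = W × throughput = 8.1011 kWh/t × 266.8 t/h = 2161.4 kW

P = 2161.4 kW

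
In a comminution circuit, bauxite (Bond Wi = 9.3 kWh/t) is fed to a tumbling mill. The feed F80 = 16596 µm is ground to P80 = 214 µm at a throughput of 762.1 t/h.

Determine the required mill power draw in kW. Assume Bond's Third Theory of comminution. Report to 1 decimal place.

P = 4294.8 kW

W = 10 Wi (1/√P80 − 1/√F80)  [Bond]
W = 10·9.3·(1/√214 − 1/√16596) = 10·9.3·(0.060596) = 5.6354 kWh/t
P_mill = W·ṁ = 5.6354·762.1 = 4294.8 kW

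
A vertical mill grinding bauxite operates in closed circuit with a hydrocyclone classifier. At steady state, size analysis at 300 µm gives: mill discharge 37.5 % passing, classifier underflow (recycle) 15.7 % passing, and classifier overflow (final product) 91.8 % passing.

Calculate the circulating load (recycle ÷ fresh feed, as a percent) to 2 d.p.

Two-product formula at 300 µm:
Fd + Rd = Ru + Fo ⇒ R/F = (o−d)/(d−u)
r = (91.8 − 37.5)/(37.5 − 15.7) = 54.3/21.8 = 2.4908
CL = 100·r = 249.08 %

CL = 249.08 %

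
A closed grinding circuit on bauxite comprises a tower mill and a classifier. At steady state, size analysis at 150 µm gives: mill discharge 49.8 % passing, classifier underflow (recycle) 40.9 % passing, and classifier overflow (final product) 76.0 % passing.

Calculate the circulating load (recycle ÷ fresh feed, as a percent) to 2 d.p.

CL = 294.38 %

Balance %-passing 150 µm (r = R/F):
Fd + Rd = Ru + Fo ⇒ R/F = (o−d)/(d−u)
r = (76.0 − 49.8)/(49.8 − 40.9) = 26.2/8.9 = 2.9438
CL = 100·r = 294.38 %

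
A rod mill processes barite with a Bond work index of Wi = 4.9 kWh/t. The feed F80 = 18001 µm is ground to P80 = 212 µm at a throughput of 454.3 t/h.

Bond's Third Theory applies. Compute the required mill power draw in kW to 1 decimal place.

W_Bond = 10·Wi·(1/√P₈₀ − 1/√F₈₀)
W = 10·4.9·(1/√212 − 1/√18001) = 10·4.9·(0.061227) = 3.0001 kWh/t
P = W·T = 3.0001·454.3 = 1363.0 kW

P = 1363.0 kW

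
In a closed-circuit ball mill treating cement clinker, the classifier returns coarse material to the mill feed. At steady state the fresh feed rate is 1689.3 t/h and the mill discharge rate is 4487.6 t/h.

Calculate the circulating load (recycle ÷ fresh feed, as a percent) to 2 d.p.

CL = 165.65 %

Steady state: M = F + R.
R = M − F = 4487.6 − 1689.3 = 2798.3 t/h
CL = 100·R/F = 100·2798.3/1689.3 = 165.65 %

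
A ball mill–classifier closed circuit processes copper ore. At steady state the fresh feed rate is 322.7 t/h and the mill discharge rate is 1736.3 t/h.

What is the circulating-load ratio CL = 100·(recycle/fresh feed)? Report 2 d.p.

Discharge = new feed + return, hence
R = M − F = 1736.3 − 322.7 = 1413.6 t/h
CL = 100·R/F = 100·1413.6/322.7 = 438.05 %

CL = 438.05 %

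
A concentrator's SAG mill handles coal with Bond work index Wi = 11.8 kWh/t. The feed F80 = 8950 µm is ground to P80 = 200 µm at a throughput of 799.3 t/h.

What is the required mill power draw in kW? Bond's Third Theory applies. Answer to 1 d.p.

Bond:  W = 10 Wi (1/√P − 1/√F)
W = 10·11.8·(1/√200 − 1/√8950) = 10·11.8·(0.060140) = 7.0966 kWh/t
P_mill = W·ṁ = 7.0966·799.3 = 5672.3 kW

P = 5672.3 kW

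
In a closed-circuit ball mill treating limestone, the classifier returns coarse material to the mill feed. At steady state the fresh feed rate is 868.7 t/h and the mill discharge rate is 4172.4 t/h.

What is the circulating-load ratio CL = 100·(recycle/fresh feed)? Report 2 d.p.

Mill node: discharge = fresh + recycle.
R = M − F = 4172.4 − 868.7 = 3303.7 t/h
CL = 100·R/F = 100·3303.7/868.7 = 380.30 %

CL = 380.30 %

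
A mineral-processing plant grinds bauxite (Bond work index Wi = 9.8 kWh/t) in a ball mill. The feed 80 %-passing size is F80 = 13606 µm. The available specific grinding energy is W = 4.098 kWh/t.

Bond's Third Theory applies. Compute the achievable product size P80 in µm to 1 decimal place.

P80 = 393.8 µm

W_Bond = 10·Wi·(1/√P₈₀ − 1/√F₈₀)
P80^-0.5 = F80^-0.5 + W/(10 Wi)
  = 4.0980/(10·9.8) + 1/√13606 = 0.041816 + 0.008573 = 0.050389
P80 = (1/0.050389)² = 19.8455² = 393.84 µm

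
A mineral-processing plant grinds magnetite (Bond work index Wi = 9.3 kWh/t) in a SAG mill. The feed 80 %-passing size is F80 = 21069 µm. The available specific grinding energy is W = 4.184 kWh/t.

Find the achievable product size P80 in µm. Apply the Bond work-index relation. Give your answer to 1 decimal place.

Bond:  W = 10 Wi (1/√P − 1/√F)
P80^-0.5 = F80^-0.5 + W/(10 Wi)
  = 4.1840/(10·9.3) + 1/√21069 = 0.044989 + 0.006889 = 0.051879
P80 = (1/0.051879)² = 19.2758² = 371.56 µm

P80 = 371.6 µm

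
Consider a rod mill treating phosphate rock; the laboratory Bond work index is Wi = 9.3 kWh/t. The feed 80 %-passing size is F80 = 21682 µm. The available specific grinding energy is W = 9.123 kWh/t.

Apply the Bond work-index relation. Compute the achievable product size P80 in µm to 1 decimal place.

Bond: W = 10·Wi·(1/√P80 − 1/√F80)
1/√P80 = 1/√F80 + W/(10·Wi)
  = 9.1230/(10·9.3) + 1/√21682 = 0.098097 + 0.006791 = 0.104888
P80 = (1/0.104888)² = 9.5340² = 90.90 µm

P80 = 90.9 µm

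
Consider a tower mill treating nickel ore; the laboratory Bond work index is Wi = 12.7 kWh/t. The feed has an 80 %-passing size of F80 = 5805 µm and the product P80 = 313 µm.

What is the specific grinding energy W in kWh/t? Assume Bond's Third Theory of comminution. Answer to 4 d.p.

W = 10·Wi·[P80^(−½) − F80^(−½)]
1/√313 = 0.056523;  1/√5805 = 0.013125
W = 10·12.7·(0.056523 − 0.013125) = 5.5116 kWh/t

W = 5.5116 kWh/t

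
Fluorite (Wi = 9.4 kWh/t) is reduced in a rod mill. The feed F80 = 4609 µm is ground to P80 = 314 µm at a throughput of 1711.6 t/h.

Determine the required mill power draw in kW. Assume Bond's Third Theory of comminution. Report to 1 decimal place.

W = 10·Wi·(P80^(-½) − F80^(-½))
W = 10·9.4·(1/√314 − 1/√4609) = 10·9.4·(0.041703) = 3.9201 kWh/t
P_mill = W·ṁ = 3.9201·1711.6 = 6709.7 kW

P = 6709.7 kW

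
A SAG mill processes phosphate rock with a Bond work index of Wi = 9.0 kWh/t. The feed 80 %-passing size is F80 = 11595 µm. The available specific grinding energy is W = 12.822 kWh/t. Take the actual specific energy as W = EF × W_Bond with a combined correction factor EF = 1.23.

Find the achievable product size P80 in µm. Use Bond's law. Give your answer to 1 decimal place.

P80 = 63.9 µm

W = 10·Wi·[P80^(−½) − F80^(−½)]
W_Bond = W / EF = 12.822 / 1.23 = 10.4244 kWh/t
⇒ 1/√P80 = W_Bond/(10·Wi) + 1/√F80
  = 10.4244/(10·9.0) + 1/√11595 = 0.115827 + 0.009287 = 0.125113
P80 = (1/0.125113)² = 7.9928² = 63.88 µm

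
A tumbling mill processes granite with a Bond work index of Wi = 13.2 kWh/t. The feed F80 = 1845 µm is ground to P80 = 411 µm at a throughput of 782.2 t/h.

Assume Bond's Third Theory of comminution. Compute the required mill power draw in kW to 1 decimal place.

Bond: W = 10·Wi·(1/√P80 − 1/√F80)
W = 10·13.2·(1/√411 − 1/√1845) = 10·13.2·(0.026045) = 3.4380 kWh/t
P_mill = W·ṁ = 3.4380·782.2 = 2689.2 kW

P = 2689.2 kW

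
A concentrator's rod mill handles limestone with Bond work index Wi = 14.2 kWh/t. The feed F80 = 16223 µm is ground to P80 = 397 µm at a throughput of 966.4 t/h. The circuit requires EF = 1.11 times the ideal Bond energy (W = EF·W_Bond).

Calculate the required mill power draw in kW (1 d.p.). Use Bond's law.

P = 6449.0 kW

Bond: W = 10·Wi·(1/√P80 − 1/√F80)
W = 10·14.2·(1/√397 − 1/√16223) = 10·14.2·(0.042337) = 6.0119 kWh/t
Corrected W = EF·W_Bond = 1.11·6.0119 = 6.6732 kWh/t
Mill draw = 6.6732 × 966.4 = 6449.0 kW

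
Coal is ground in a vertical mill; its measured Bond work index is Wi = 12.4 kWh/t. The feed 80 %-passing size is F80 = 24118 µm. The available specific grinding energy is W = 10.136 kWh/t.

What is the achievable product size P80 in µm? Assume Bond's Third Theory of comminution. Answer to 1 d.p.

W = 10·Wi·[P80^(−½) − F80^(−½)]
⇒ 1/√P80 = W/(10·Wi) + 1/√F80
  = 10.1360/(10·12.4) + 1/√24118 = 0.081742 + 0.006439 = 0.088181
P80 = (1/0.088181)² = 11.3403² = 128.60 µm

P80 = 128.6 µm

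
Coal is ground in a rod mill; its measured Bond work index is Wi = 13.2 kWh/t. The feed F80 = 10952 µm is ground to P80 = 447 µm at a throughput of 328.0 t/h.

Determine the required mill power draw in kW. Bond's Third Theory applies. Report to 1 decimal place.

W = 10 Wi / √P80 − 10 Wi / √F80
W = 10·13.2·(1/√447 − 1/√10952) = 10·13.2·(0.037743) = 4.9821 kWh/t
P = W·T = 4.9821·328.0 = 1634.1 kW

P = 1634.1 kW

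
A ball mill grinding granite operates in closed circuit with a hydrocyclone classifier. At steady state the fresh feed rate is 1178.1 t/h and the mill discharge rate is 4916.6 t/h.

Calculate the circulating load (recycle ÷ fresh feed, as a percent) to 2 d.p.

M = F + R at steady state, so:
R = M − F = 4916.6 − 1178.1 = 3738.5 t/h
CL = 100·R/F = 100·3738.5/1178.1 = 317.33 %

CL = 317.33 %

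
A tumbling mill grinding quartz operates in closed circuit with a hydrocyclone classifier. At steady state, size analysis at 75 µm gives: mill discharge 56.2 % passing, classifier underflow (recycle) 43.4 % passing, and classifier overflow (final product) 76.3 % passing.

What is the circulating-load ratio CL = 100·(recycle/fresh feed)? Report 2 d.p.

CL = 157.03 %

Classifier node, passing 75 µm:
(1+r)·d = r·u + o ⇒ r = (o−d)/(d−u)
r = (76.3 − 56.2)/(56.2 − 43.4) = 20.1/12.8 = 1.5703
CL = 100·r = 157.03 %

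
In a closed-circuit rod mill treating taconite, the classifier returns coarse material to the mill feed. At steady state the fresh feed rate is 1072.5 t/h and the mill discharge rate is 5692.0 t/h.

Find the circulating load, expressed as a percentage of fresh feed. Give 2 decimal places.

CL = 430.72 %

Discharge = new feed + return, hence
R = M − F = 5692.0 − 1072.5 = 4619.5 t/h
CL = 100·R/F = 100·4619.5/1072.5 = 430.72 %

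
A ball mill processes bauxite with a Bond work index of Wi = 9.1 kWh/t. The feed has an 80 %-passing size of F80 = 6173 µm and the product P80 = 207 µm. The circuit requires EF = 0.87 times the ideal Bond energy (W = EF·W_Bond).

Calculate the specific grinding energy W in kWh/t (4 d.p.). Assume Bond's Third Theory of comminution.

W = 10 Wi (P80^-0.5 − F80^-0.5)
1/√207 = 0.069505;  1/√6173 = 0.012728
W = 10·9.1·(0.069505 − 0.012728) = 5.1667 kWh/t
Apply correction: 5.1667 × 0.87 = 4.4950 kWh/t

W = 4.4950 kWh/t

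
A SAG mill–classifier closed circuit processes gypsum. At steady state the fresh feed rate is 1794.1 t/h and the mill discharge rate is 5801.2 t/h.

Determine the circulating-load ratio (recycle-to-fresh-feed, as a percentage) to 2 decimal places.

CL = 223.35 %

Discharge = new feed + return, hence
R = M − F = 5801.2 − 1794.1 = 4007.1 t/h
CL = 100·R/F = 100·4007.1/1794.1 = 223.35 %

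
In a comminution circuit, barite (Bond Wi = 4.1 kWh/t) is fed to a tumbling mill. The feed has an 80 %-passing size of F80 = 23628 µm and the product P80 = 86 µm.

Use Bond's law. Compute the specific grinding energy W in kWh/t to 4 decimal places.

W = 4.1544 kWh/t

W_Bond = 10·Wi·(1/√P₈₀ − 1/√F₈₀)
1/√86 = 0.107833;  1/√23628 = 0.006506
W = 10·4.1·(0.107833 − 0.006506) = 4.1544 kWh/t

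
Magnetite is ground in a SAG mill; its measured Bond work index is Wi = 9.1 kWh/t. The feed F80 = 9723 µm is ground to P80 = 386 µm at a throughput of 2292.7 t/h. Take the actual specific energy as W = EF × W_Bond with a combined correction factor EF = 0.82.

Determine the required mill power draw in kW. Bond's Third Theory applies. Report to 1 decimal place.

W = 10·Wi·[P80^(−½) − F80^(−½)]
W = 10·9.1·(1/√386 − 1/√9723) = 10·9.1·(0.040757) = 3.7089 kWh/t
Apply correction: 3.7089 × 0.82 = 3.0413 kWh/t
P = W·T = 3.0413·2292.7 = 6972.8 kW

P = 6972.8 kW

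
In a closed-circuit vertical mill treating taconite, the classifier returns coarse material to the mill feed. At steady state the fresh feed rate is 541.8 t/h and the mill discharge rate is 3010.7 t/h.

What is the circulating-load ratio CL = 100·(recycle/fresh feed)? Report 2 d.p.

CL = 455.68 %

Mill node: discharge = fresh + recycle.
R = M − F = 3010.7 − 541.8 = 2468.9 t/h
CL = 100·R/F = 100·2468.9/541.8 = 455.68 %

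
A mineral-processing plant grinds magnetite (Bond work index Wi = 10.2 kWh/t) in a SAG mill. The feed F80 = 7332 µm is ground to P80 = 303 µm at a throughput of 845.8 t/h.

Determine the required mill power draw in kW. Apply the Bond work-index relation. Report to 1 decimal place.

Bond:  W = 10 Wi (1/√P − 1/√F)
W = 10·10.2·(1/√303 − 1/√7332) = 10·10.2·(0.045770) = 4.6685 kWh/t
P_mill = W·ṁ = 4.6685·845.8 = 3948.6 kW

P = 3948.6 kW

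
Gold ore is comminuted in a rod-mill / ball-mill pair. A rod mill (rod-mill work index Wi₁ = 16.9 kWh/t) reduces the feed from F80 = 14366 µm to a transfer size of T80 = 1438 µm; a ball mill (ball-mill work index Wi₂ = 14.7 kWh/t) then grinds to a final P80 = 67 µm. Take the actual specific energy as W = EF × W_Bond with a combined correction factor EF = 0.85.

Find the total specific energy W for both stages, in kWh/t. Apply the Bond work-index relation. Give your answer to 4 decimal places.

Bond: W = 10·Wi·(1/√P80 − 1/√F80)
Stage 1 (14366→1438 µm, Wi₁=16.9): W₁ = 10·16.9·(0.026371 − 0.008343) = 3.0466 kWh/t
Stage 2 (1438→67 µm, Wi₂=14.7): W₂ = 10·14.7·(0.122169 − 0.026371) = 14.0824 kWh/t
W = W₁ + W₂ = 3.0466 + 14.0824 = 17.1291 kWh/t
Corrected W = EF·W_Bond = 0.85·17.1291 = 14.5597 kWh/t

W = 14.5597 kWh/t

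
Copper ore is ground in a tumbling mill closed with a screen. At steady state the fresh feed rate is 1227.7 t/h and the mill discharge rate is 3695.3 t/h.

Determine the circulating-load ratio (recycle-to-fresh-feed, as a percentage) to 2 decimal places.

Discharge = new feed + return, hence
R = M − F = 3695.3 − 1227.7 = 2467.6 t/h
CL = 100·R/F = 100·2467.6/1227.7 = 200.99 %

CL = 200.99 %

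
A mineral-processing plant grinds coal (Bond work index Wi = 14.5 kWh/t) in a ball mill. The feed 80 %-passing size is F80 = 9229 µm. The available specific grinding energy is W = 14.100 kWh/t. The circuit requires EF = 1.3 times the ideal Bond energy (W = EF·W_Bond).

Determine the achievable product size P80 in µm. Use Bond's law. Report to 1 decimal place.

P80 = 137.7 µm

W = 10 Wi (P80^-0.5 − F80^-0.5)
W_Bond = W / EF = 14.100 / 1.3 = 10.8462 kWh/t
⇒ 1/√P80 = W_Bond/(10 Wi) + 1/√F80
  = 10.8462/(10·14.5) + 1/√9229 = 0.074801 + 0.010409 = 0.085210
P80 = (1/0.085210)² = 11.7357² = 137.73 µm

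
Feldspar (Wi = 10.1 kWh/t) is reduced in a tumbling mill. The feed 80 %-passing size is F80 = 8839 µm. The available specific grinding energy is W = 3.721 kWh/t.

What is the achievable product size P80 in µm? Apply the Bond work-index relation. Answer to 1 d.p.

P80 = 443.6 µm

W = 10·Wi·(P80^(-½) − F80^(-½))
⇒ 1/√P80 = W/(10·Wi) + 1/√F80
  = 3.7210/(10·10.1) + 1/√8839 = 0.036842 + 0.010636 = 0.047478
P80 = (1/0.047478)² = 21.0624² = 443.62 µm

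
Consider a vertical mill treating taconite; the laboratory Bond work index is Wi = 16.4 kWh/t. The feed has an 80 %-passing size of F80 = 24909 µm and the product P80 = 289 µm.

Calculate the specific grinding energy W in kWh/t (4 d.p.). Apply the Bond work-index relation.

W = 8.6079 kWh/t

W_Bond = 10·Wi·(1/√P₈₀ − 1/√F₈₀)
1/√289 = 0.058824;  1/√24909 = 0.006336
W = 10·16.4·(0.058824 − 0.006336) = 8.6079 kWh/t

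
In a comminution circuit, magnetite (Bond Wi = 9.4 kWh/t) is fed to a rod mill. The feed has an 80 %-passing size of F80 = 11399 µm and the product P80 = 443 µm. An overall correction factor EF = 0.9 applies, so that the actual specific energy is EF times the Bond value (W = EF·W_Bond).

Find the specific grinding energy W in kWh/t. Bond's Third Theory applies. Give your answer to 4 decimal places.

W = 3.2271 kWh/t

W = 10 Wi (1/√P80 − 1/√F80)  [Bond]
1/√443 = 0.047511;  1/√11399 = 0.009366
W = 10·9.4·(0.047511 − 0.009366) = 3.5856 kWh/t
With EF = 0.9: W = 3.5856·0.9 = 3.2271 kWh/t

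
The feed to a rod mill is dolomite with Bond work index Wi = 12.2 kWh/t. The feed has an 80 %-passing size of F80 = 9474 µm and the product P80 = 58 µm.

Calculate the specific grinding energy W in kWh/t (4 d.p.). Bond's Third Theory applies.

W = 14.7660 kWh/t

W = 10·Wi·[P80^(−½) − F80^(−½)]
1/√58 = 0.131306;  1/√9474 = 0.010274
W = 10·12.2·(0.131306 − 0.010274) = 14.7660 kWh/t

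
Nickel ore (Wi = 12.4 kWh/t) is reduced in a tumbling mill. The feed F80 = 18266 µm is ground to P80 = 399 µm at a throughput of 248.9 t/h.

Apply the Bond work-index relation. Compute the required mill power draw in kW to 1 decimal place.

W = 10 Wi (P80^-0.5 − F80^-0.5)
W = 10·12.4·(1/√399 − 1/√18266) = 10·12.4·(0.042664) = 5.2903 kWh/t
Power = W × throughput = 5.2903 kWh/t × 248.9 t/h = 1316.8 kW

P = 1316.8 kW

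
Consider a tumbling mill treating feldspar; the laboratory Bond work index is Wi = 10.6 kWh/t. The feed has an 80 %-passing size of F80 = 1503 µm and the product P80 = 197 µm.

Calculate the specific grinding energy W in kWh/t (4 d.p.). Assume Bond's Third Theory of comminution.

W = 4.8180 kWh/t

W = 10 Wi (1/√P80 − 1/√F80)  [Bond]
1/√197 = 0.071247;  1/√1503 = 0.025794
W = 10·10.6·(0.071247 − 0.025794) = 4.8180 kWh/t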